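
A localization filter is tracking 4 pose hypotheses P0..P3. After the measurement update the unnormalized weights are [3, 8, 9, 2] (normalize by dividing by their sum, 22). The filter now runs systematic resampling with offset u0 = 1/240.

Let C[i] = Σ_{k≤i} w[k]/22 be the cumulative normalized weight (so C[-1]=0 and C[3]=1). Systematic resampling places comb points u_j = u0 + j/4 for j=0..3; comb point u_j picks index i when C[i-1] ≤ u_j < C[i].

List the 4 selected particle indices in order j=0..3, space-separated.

0 1 2 2

C = [3/22, 1/2, 10/11, 1]
j=0: u_0=1/240 ∈ [0, 3/22) → index 0
j=1: u_1=61/240 ∈ [3/22, 1/2) → index 1
j=2: u_2=121/240 ∈ [1/2, 10/11) → index 2
j=3: u_3=181/240 ∈ [1/2, 10/11) → index 2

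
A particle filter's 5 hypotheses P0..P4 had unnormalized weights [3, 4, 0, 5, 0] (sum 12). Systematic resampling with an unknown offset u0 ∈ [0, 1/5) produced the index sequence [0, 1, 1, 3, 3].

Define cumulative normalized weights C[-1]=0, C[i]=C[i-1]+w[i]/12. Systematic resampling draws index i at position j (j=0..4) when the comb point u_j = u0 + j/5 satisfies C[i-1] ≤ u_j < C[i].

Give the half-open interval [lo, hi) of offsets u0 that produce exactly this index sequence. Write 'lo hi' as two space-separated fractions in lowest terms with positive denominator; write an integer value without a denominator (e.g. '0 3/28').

1/20 11/60

C = [1/4, 7/12, 7/12, 1, 1]
j=0 picked index 0: u0 ∈ [0, 1/4)
j=1 picked index 1: u0 ∈ [1/20, 23/60)
j=2 picked index 1: u0 ∈ [-3/20, 11/60)
j=3 picked index 3: u0 ∈ [-1/60, 2/5)
j=4 picked index 3: u0 ∈ [-13/60, 1/5)
intersection: [1/20, 11/60)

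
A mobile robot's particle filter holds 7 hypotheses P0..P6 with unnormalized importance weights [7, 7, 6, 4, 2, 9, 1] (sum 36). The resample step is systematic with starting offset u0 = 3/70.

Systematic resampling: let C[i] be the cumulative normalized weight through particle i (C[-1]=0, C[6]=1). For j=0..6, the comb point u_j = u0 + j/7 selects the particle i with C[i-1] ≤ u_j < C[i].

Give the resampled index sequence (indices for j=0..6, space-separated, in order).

C = [7/36, 7/18, 5/9, 2/3, 13/18, 35/36, 1]
j=0: u_0=3/70 ∈ [0, 7/36) → index 0
j=1: u_1=13/70 ∈ [0, 7/36) → index 0
j=2: u_2=23/70 ∈ [7/36, 7/18) → index 1
j=3: u_3=33/70 ∈ [7/18, 5/9) → index 2
j=4: u_4=43/70 ∈ [5/9, 2/3) → index 3
j=5: u_5=53/70 ∈ [13/18, 35/36) → index 5
j=6: u_6=9/10 ∈ [13/18, 35/36) → index 5

0 0 1 2 3 5 5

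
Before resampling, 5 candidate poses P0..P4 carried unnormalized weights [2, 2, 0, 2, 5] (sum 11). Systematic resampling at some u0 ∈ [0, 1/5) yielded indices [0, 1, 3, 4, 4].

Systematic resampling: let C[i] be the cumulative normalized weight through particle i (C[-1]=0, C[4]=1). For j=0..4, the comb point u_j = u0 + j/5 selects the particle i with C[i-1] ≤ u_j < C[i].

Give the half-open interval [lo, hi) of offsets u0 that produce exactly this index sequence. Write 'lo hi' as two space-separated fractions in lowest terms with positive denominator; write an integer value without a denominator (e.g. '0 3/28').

0 8/55

C = [2/11, 4/11, 4/11, 6/11, 1]
j=0 picked index 0: u0 ∈ [0, 2/11)
j=1 picked index 1: u0 ∈ [-1/55, 9/55)
j=2 picked index 3: u0 ∈ [-2/55, 8/55)
j=3 picked index 4: u0 ∈ [-3/55, 2/5)
j=4 picked index 4: u0 ∈ [-14/55, 1/5)
intersection: [0, 8/55)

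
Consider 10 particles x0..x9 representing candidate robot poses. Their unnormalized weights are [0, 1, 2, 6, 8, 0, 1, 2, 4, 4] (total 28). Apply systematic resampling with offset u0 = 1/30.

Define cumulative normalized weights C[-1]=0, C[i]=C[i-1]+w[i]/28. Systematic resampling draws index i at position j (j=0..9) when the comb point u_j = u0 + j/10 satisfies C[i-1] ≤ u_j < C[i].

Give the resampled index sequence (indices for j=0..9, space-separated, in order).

1 3 3 4 4 4 6 8 8 9

C = [0, 1/28, 3/28, 9/28, 17/28, 17/28, 9/14, 5/7, 6/7, 1]
j=0: u_0=1/30 ∈ [0, 1/28) → index 1
j=1: u_1=2/15 ∈ [3/28, 9/28) → index 3
j=2: u_2=7/30 ∈ [3/28, 9/28) → index 3
j=3: u_3=1/3 ∈ [9/28, 17/28) → index 4
j=4: u_4=13/30 ∈ [9/28, 17/28) → index 4
j=5: u_5=8/15 ∈ [9/28, 17/28) → index 4
j=6: u_6=19/30 ∈ [17/28, 9/14) → index 6
j=7: u_7=11/15 ∈ [5/7, 6/7) → index 8
j=8: u_8=5/6 ∈ [5/7, 6/7) → index 8
j=9: u_9=14/15 ∈ [6/7, 1) → index 9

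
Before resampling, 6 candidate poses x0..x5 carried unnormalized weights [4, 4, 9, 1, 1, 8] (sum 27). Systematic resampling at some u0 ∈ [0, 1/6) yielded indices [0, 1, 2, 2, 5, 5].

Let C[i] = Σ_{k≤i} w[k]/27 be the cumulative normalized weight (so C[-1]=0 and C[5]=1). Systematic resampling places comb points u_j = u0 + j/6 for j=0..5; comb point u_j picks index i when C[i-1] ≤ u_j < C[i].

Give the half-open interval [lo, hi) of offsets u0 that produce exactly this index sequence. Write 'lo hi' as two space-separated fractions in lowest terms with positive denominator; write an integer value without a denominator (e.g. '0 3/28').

1/27 7/54

C = [4/27, 8/27, 17/27, 2/3, 19/27, 1]
j=0 picked index 0: u0 ∈ [0, 4/27)
j=1 picked index 1: u0 ∈ [-1/54, 7/54)
j=2 picked index 2: u0 ∈ [-1/27, 8/27)
j=3 picked index 2: u0 ∈ [-11/54, 7/54)
j=4 picked index 5: u0 ∈ [1/27, 1/3)
j=5 picked index 5: u0 ∈ [-7/54, 1/6)
intersection: [1/27, 7/54)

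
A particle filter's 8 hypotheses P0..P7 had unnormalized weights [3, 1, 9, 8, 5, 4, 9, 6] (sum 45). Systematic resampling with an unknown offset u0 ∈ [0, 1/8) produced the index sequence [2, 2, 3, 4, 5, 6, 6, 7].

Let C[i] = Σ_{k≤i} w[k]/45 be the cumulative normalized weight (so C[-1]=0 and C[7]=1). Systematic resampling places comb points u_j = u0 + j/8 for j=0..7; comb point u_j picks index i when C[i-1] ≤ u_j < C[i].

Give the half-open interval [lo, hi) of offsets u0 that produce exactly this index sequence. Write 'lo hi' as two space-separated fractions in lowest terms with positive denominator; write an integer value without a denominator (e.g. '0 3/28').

11/120 7/60

C = [1/15, 4/45, 13/45, 7/15, 26/45, 2/3, 13/15, 1]
j=0 picked index 2: u0 ∈ [4/45, 13/45)
j=1 picked index 2: u0 ∈ [-13/360, 59/360)
j=2 picked index 3: u0 ∈ [7/180, 13/60)
j=3 picked index 4: u0 ∈ [11/120, 73/360)
j=4 picked index 5: u0 ∈ [7/90, 1/6)
j=5 picked index 6: u0 ∈ [1/24, 29/120)
j=6 picked index 6: u0 ∈ [-1/12, 7/60)
j=7 picked index 7: u0 ∈ [-1/120, 1/8)
intersection: [11/120, 7/60)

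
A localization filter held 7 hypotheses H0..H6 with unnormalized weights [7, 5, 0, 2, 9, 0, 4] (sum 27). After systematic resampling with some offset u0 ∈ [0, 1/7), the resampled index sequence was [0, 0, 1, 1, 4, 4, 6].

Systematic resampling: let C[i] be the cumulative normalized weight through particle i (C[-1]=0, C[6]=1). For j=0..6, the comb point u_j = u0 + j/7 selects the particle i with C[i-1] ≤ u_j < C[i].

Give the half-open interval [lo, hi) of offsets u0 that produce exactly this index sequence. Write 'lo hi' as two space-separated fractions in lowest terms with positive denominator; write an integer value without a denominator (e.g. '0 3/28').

C = [7/27, 4/9, 4/9, 14/27, 23/27, 23/27, 1]
j=0 picked index 0: u0 ∈ [0, 7/27)
j=1 picked index 0: u0 ∈ [-1/7, 22/189)
j=2 picked index 1: u0 ∈ [-5/189, 10/63)
j=3 picked index 1: u0 ∈ [-32/189, 1/63)
j=4 picked index 4: u0 ∈ [-10/189, 53/189)
j=5 picked index 4: u0 ∈ [-37/189, 26/189)
j=6 picked index 6: u0 ∈ [-1/189, 1/7)
intersection: [0, 1/63)

0 1/63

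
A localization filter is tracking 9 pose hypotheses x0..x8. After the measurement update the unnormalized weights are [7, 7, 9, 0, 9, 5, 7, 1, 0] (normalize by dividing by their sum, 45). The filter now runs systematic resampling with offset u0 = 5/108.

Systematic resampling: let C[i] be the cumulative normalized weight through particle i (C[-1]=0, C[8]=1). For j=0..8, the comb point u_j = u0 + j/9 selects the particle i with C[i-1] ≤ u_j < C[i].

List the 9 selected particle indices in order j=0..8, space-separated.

C = [7/45, 14/45, 23/45, 23/45, 32/45, 37/45, 44/45, 1, 1]
j=0: u_0=5/108 ∈ [0, 7/45) → index 0
j=1: u_1=17/108 ∈ [7/45, 14/45) → index 1
j=2: u_2=29/108 ∈ [7/45, 14/45) → index 1
j=3: u_3=41/108 ∈ [14/45, 23/45) → index 2
j=4: u_4=53/108 ∈ [14/45, 23/45) → index 2
j=5: u_5=65/108 ∈ [23/45, 32/45) → index 4
j=6: u_6=77/108 ∈ [32/45, 37/45) → index 5
j=7: u_7=89/108 ∈ [37/45, 44/45) → index 6
j=8: u_8=101/108 ∈ [37/45, 44/45) → index 6

0 1 1 2 2 4 5 6 6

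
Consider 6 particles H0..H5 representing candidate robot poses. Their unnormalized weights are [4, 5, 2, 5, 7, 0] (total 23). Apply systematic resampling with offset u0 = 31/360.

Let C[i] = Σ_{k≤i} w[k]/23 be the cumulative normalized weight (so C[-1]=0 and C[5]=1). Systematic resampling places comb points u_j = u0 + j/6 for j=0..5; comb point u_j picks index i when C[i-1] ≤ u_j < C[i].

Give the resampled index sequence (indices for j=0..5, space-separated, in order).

0 1 2 3 4 4

C = [4/23, 9/23, 11/23, 16/23, 1, 1]
j=0: u_0=31/360 ∈ [0, 4/23) → index 0
j=1: u_1=91/360 ∈ [4/23, 9/23) → index 1
j=2: u_2=151/360 ∈ [9/23, 11/23) → index 2
j=3: u_3=211/360 ∈ [11/23, 16/23) → index 3
j=4: u_4=271/360 ∈ [16/23, 1) → index 4
j=5: u_5=331/360 ∈ [16/23, 1) → index 4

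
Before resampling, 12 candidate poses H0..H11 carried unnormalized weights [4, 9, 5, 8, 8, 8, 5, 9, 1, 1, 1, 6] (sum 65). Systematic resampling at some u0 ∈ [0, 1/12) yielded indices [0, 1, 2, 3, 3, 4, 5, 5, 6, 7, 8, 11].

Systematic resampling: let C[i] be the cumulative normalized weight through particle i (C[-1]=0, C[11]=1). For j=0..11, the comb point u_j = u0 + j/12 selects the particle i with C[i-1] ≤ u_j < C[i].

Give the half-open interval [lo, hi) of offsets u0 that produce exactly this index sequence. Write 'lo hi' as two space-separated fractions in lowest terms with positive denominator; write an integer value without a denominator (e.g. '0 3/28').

C = [4/65, 1/5, 18/65, 2/5, 34/65, 42/65, 47/65, 56/65, 57/65, 58/65, 59/65, 1]
j=0 picked index 0: u0 ∈ [0, 4/65)
j=1 picked index 1: u0 ∈ [-17/780, 7/60)
j=2 picked index 2: u0 ∈ [1/30, 43/390)
j=3 picked index 3: u0 ∈ [7/260, 3/20)
j=4 picked index 3: u0 ∈ [-11/195, 1/15)
j=5 picked index 4: u0 ∈ [-1/60, 83/780)
j=6 picked index 5: u0 ∈ [3/130, 19/130)
j=7 picked index 5: u0 ∈ [-47/780, 49/780)
j=8 picked index 6: u0 ∈ [-4/195, 11/195)
j=9 picked index 7: u0 ∈ [-7/260, 29/260)
j=10 picked index 8: u0 ∈ [11/390, 17/390)
j=11 picked index 11: u0 ∈ [-7/780, 1/12)
intersection: [1/30, 17/390)

1/30 17/390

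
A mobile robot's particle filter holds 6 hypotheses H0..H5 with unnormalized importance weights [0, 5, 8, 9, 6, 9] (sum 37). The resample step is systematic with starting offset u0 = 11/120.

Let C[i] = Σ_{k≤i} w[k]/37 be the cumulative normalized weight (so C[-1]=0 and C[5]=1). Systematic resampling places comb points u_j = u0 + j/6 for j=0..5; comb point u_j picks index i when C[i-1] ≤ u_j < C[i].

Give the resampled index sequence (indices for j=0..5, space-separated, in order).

C = [0, 5/37, 13/37, 22/37, 28/37, 1]
j=0: u_0=11/120 ∈ [0, 5/37) → index 1
j=1: u_1=31/120 ∈ [5/37, 13/37) → index 2
j=2: u_2=17/40 ∈ [13/37, 22/37) → index 3
j=3: u_3=71/120 ∈ [13/37, 22/37) → index 3
j=4: u_4=91/120 ∈ [28/37, 1) → index 5
j=5: u_5=37/40 ∈ [28/37, 1) → index 5

1 2 3 3 5 5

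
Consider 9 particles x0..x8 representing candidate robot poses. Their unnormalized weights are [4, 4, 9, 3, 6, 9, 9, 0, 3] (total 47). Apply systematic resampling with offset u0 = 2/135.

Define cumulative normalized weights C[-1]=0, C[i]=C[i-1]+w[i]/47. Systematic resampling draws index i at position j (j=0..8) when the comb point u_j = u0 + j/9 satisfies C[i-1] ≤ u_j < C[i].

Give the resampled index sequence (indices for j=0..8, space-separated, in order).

C = [4/47, 8/47, 17/47, 20/47, 26/47, 35/47, 44/47, 44/47, 1]
j=0: u_0=2/135 ∈ [0, 4/47) → index 0
j=1: u_1=17/135 ∈ [4/47, 8/47) → index 1
j=2: u_2=32/135 ∈ [8/47, 17/47) → index 2
j=3: u_3=47/135 ∈ [8/47, 17/47) → index 2
j=4: u_4=62/135 ∈ [20/47, 26/47) → index 4
j=5: u_5=77/135 ∈ [26/47, 35/47) → index 5
j=6: u_6=92/135 ∈ [26/47, 35/47) → index 5
j=7: u_7=107/135 ∈ [35/47, 44/47) → index 6
j=8: u_8=122/135 ∈ [35/47, 44/47) → index 6

0 1 2 2 4 5 5 6 6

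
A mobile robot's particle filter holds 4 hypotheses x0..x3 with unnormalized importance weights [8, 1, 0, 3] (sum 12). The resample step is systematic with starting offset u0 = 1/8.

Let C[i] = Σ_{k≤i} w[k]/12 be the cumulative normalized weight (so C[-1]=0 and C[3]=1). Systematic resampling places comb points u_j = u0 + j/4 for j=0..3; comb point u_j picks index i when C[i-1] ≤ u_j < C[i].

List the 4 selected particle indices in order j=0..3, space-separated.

0 0 0 3

C = [2/3, 3/4, 3/4, 1]
j=0: u_0=1/8 ∈ [0, 2/3) → index 0
j=1: u_1=3/8 ∈ [0, 2/3) → index 0
j=2: u_2=5/8 ∈ [0, 2/3) → index 0
j=3: u_3=7/8 ∈ [3/4, 1) → index 3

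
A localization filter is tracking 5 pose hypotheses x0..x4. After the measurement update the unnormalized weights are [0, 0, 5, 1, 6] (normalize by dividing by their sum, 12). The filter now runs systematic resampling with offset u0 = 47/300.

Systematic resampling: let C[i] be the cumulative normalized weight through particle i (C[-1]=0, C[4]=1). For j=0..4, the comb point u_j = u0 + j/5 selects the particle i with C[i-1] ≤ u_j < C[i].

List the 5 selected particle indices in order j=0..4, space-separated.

C = [0, 0, 5/12, 1/2, 1]
j=0: u_0=47/300 ∈ [0, 5/12) → index 2
j=1: u_1=107/300 ∈ [0, 5/12) → index 2
j=2: u_2=167/300 ∈ [1/2, 1) → index 4
j=3: u_3=227/300 ∈ [1/2, 1) → index 4
j=4: u_4=287/300 ∈ [1/2, 1) → index 4

2 2 4 4 4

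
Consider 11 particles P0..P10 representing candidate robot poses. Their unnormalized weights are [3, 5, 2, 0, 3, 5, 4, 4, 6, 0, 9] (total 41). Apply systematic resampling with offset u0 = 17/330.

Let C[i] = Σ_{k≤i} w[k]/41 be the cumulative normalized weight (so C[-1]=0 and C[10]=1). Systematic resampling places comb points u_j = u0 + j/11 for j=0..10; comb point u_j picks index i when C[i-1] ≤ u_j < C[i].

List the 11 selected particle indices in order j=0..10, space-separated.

0 1 2 5 5 6 7 8 8 10 10

C = [3/41, 8/41, 10/41, 10/41, 13/41, 18/41, 22/41, 26/41, 32/41, 32/41, 1]
j=0: u_0=17/330 ∈ [0, 3/41) → index 0
j=1: u_1=47/330 ∈ [3/41, 8/41) → index 1
j=2: u_2=7/30 ∈ [8/41, 10/41) → index 2
j=3: u_3=107/330 ∈ [13/41, 18/41) → index 5
j=4: u_4=137/330 ∈ [13/41, 18/41) → index 5
j=5: u_5=167/330 ∈ [18/41, 22/41) → index 6
j=6: u_6=197/330 ∈ [22/41, 26/41) → index 7
j=7: u_7=227/330 ∈ [26/41, 32/41) → index 8
j=8: u_8=257/330 ∈ [26/41, 32/41) → index 8
j=9: u_9=287/330 ∈ [32/41, 1) → index 10
j=10: u_10=317/330 ∈ [32/41, 1) → index 10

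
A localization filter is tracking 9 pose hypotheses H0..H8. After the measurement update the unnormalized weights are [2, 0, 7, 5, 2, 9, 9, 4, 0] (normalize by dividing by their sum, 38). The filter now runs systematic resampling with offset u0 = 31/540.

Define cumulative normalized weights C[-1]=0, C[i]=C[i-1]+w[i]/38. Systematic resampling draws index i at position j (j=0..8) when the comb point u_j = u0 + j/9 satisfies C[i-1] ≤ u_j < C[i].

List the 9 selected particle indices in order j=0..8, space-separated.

C = [1/19, 1/19, 9/38, 7/19, 8/19, 25/38, 17/19, 1, 1]
j=0: u_0=31/540 ∈ [1/19, 9/38) → index 2
j=1: u_1=91/540 ∈ [1/19, 9/38) → index 2
j=2: u_2=151/540 ∈ [9/38, 7/19) → index 3
j=3: u_3=211/540 ∈ [7/19, 8/19) → index 4
j=4: u_4=271/540 ∈ [8/19, 25/38) → index 5
j=5: u_5=331/540 ∈ [8/19, 25/38) → index 5
j=6: u_6=391/540 ∈ [25/38, 17/19) → index 6
j=7: u_7=451/540 ∈ [25/38, 17/19) → index 6
j=8: u_8=511/540 ∈ [17/19, 1) → index 7

2 2 3 4 5 5 6 6 7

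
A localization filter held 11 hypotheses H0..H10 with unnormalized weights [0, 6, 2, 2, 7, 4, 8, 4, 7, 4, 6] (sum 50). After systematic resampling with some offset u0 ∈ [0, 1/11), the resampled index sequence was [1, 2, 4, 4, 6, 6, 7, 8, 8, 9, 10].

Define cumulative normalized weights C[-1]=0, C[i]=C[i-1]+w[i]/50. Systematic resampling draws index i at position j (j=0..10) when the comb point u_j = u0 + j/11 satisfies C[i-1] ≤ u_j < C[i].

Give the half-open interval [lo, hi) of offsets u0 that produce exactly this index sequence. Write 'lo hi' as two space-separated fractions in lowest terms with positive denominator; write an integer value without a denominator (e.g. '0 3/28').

C = [0, 3/25, 4/25, 1/5, 17/50, 21/50, 29/50, 33/50, 4/5, 22/25, 1]
j=0 picked index 1: u0 ∈ [0, 3/25)
j=1 picked index 2: u0 ∈ [8/275, 19/275)
j=2 picked index 4: u0 ∈ [1/55, 87/550)
j=3 picked index 4: u0 ∈ [-4/55, 37/550)
j=4 picked index 6: u0 ∈ [31/550, 119/550)
j=5 picked index 6: u0 ∈ [-19/550, 69/550)
j=6 picked index 7: u0 ∈ [19/550, 63/550)
j=7 picked index 8: u0 ∈ [13/550, 9/55)
j=8 picked index 8: u0 ∈ [-37/550, 4/55)
j=9 picked index 9: u0 ∈ [-1/55, 17/275)
j=10 picked index 10: u0 ∈ [-8/275, 1/11)
intersection: [31/550, 17/275)

31/550 17/275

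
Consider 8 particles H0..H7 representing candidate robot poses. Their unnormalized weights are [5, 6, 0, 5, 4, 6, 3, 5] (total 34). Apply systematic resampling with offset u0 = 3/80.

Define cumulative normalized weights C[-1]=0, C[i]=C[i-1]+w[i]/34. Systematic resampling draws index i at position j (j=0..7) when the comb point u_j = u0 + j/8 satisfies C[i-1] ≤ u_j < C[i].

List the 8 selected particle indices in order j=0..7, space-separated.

C = [5/34, 11/34, 11/34, 8/17, 10/17, 13/17, 29/34, 1]
j=0: u_0=3/80 ∈ [0, 5/34) → index 0
j=1: u_1=13/80 ∈ [5/34, 11/34) → index 1
j=2: u_2=23/80 ∈ [5/34, 11/34) → index 1
j=3: u_3=33/80 ∈ [11/34, 8/17) → index 3
j=4: u_4=43/80 ∈ [8/17, 10/17) → index 4
j=5: u_5=53/80 ∈ [10/17, 13/17) → index 5
j=6: u_6=63/80 ∈ [13/17, 29/34) → index 6
j=7: u_7=73/80 ∈ [29/34, 1) → index 7

0 1 1 3 4 5 6 7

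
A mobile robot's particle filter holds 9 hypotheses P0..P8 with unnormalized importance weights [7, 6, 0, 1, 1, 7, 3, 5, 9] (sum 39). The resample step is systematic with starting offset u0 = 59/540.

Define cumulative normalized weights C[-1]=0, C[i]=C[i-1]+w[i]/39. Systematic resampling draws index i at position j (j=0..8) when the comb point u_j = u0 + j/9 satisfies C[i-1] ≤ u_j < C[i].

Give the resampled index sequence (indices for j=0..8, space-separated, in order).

C = [7/39, 1/3, 1/3, 14/39, 5/13, 22/39, 25/39, 10/13, 1]
j=0: u_0=59/540 ∈ [0, 7/39) → index 0
j=1: u_1=119/540 ∈ [7/39, 1/3) → index 1
j=2: u_2=179/540 ∈ [7/39, 1/3) → index 1
j=3: u_3=239/540 ∈ [5/13, 22/39) → index 5
j=4: u_4=299/540 ∈ [5/13, 22/39) → index 5
j=5: u_5=359/540 ∈ [25/39, 10/13) → index 7
j=6: u_6=419/540 ∈ [10/13, 1) → index 8
j=7: u_7=479/540 ∈ [10/13, 1) → index 8
j=8: u_8=539/540 ∈ [10/13, 1) → index 8

0 1 1 5 5 7 8 8 8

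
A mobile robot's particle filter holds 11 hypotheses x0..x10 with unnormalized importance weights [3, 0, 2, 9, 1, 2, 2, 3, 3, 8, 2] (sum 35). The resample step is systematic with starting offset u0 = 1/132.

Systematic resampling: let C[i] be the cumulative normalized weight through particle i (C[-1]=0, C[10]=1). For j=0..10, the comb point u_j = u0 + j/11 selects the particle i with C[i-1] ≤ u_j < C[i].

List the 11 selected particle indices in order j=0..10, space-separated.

C = [3/35, 3/35, 1/7, 2/5, 3/7, 17/35, 19/35, 22/35, 5/7, 33/35, 1]
j=0: u_0=1/132 ∈ [0, 3/35) → index 0
j=1: u_1=13/132 ∈ [3/35, 1/7) → index 2
j=2: u_2=25/132 ∈ [1/7, 2/5) → index 3
j=3: u_3=37/132 ∈ [1/7, 2/5) → index 3
j=4: u_4=49/132 ∈ [1/7, 2/5) → index 3
j=5: u_5=61/132 ∈ [3/7, 17/35) → index 5
j=6: u_6=73/132 ∈ [19/35, 22/35) → index 7
j=7: u_7=85/132 ∈ [22/35, 5/7) → index 8
j=8: u_8=97/132 ∈ [5/7, 33/35) → index 9
j=9: u_9=109/132 ∈ [5/7, 33/35) → index 9
j=10: u_10=11/12 ∈ [5/7, 33/35) → index 9

0 2 3 3 3 5 7 8 9 9 9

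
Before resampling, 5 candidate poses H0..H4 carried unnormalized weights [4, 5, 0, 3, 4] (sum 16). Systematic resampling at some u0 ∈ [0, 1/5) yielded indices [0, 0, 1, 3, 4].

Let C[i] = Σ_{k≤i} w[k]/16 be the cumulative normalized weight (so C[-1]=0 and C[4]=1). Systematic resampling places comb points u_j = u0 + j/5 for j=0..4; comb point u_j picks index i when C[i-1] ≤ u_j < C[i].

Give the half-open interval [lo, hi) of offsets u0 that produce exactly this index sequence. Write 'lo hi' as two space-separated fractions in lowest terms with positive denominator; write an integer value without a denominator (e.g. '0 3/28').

0 1/20

C = [1/4, 9/16, 9/16, 3/4, 1]
j=0 picked index 0: u0 ∈ [0, 1/4)
j=1 picked index 0: u0 ∈ [-1/5, 1/20)
j=2 picked index 1: u0 ∈ [-3/20, 13/80)
j=3 picked index 3: u0 ∈ [-3/80, 3/20)
j=4 picked index 4: u0 ∈ [-1/20, 1/5)
intersection: [0, 1/20)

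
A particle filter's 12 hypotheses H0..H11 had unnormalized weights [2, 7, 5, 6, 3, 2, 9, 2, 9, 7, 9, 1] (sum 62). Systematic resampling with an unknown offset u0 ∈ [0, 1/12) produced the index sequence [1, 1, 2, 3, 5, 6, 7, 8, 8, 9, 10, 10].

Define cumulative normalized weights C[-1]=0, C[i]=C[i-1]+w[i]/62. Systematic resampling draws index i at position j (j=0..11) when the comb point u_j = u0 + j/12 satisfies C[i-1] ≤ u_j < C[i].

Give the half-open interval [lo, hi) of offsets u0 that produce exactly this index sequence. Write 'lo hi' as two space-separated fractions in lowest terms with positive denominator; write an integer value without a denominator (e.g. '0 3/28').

3/62 11/186

C = [1/31, 9/62, 7/31, 10/31, 23/62, 25/62, 17/31, 18/31, 45/62, 26/31, 61/62, 1]
j=0 picked index 1: u0 ∈ [1/31, 9/62)
j=1 picked index 1: u0 ∈ [-19/372, 23/372)
j=2 picked index 2: u0 ∈ [-2/93, 11/186)
j=3 picked index 3: u0 ∈ [-3/124, 9/124)
j=4 picked index 5: u0 ∈ [7/186, 13/186)
j=5 picked index 6: u0 ∈ [-5/372, 49/372)
j=6 picked index 7: u0 ∈ [3/62, 5/62)
j=7 picked index 8: u0 ∈ [-1/372, 53/372)
j=8 picked index 8: u0 ∈ [-8/93, 11/186)
j=9 picked index 9: u0 ∈ [-3/124, 11/124)
j=10 picked index 10: u0 ∈ [1/186, 14/93)
j=11 picked index 10: u0 ∈ [-29/372, 25/372)
intersection: [3/62, 11/186)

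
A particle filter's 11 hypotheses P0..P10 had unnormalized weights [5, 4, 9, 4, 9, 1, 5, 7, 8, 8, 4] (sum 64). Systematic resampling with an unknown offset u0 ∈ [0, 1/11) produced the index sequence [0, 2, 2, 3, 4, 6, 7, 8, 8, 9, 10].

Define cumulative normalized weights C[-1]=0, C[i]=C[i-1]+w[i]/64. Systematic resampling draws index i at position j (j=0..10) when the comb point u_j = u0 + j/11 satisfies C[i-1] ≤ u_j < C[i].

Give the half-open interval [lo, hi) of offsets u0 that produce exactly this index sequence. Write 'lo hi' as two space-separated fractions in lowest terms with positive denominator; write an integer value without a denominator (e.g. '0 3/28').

C = [5/64, 9/64, 9/32, 11/32, 31/64, 1/2, 37/64, 11/16, 13/16, 15/16, 1]
j=0 picked index 0: u0 ∈ [0, 5/64)
j=1 picked index 2: u0 ∈ [35/704, 67/352)
j=2 picked index 2: u0 ∈ [-29/704, 35/352)
j=3 picked index 3: u0 ∈ [3/352, 25/352)
j=4 picked index 4: u0 ∈ [-7/352, 85/704)
j=5 picked index 6: u0 ∈ [1/22, 87/704)
j=6 picked index 7: u0 ∈ [23/704, 25/176)
j=7 picked index 8: u0 ∈ [9/176, 31/176)
j=8 picked index 8: u0 ∈ [-7/176, 15/176)
j=9 picked index 9: u0 ∈ [-1/176, 21/176)
j=10 picked index 10: u0 ∈ [5/176, 1/11)
intersection: [9/176, 25/352)

9/176 25/352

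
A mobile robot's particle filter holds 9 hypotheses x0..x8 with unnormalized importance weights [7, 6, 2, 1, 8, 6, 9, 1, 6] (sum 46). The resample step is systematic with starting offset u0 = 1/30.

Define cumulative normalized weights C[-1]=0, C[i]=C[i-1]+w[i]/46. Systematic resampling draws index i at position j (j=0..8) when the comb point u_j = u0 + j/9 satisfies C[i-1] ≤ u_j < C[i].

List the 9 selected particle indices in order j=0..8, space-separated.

0 0 1 4 4 5 6 6 8

C = [7/46, 13/46, 15/46, 8/23, 12/23, 15/23, 39/46, 20/23, 1]
j=0: u_0=1/30 ∈ [0, 7/46) → index 0
j=1: u_1=13/90 ∈ [0, 7/46) → index 0
j=2: u_2=23/90 ∈ [7/46, 13/46) → index 1
j=3: u_3=11/30 ∈ [8/23, 12/23) → index 4
j=4: u_4=43/90 ∈ [8/23, 12/23) → index 4
j=5: u_5=53/90 ∈ [12/23, 15/23) → index 5
j=6: u_6=7/10 ∈ [15/23, 39/46) → index 6
j=7: u_7=73/90 ∈ [15/23, 39/46) → index 6
j=8: u_8=83/90 ∈ [20/23, 1) → index 8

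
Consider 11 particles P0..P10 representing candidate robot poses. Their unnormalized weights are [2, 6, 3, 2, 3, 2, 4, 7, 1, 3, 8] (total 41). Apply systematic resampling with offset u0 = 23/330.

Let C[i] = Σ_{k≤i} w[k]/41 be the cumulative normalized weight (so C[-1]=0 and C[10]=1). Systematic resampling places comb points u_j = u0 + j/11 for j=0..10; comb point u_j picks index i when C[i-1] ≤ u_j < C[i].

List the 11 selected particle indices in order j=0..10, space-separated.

C = [2/41, 8/41, 11/41, 13/41, 16/41, 18/41, 22/41, 29/41, 30/41, 33/41, 1]
j=0: u_0=23/330 ∈ [2/41, 8/41) → index 1
j=1: u_1=53/330 ∈ [2/41, 8/41) → index 1
j=2: u_2=83/330 ∈ [8/41, 11/41) → index 2
j=3: u_3=113/330 ∈ [13/41, 16/41) → index 4
j=4: u_4=13/30 ∈ [16/41, 18/41) → index 5
j=5: u_5=173/330 ∈ [18/41, 22/41) → index 6
j=6: u_6=203/330 ∈ [22/41, 29/41) → index 7
j=7: u_7=233/330 ∈ [22/41, 29/41) → index 7
j=8: u_8=263/330 ∈ [30/41, 33/41) → index 9
j=9: u_9=293/330 ∈ [33/41, 1) → index 10
j=10: u_10=323/330 ∈ [33/41, 1) → index 10

1 1 2 4 5 6 7 7 9 10 10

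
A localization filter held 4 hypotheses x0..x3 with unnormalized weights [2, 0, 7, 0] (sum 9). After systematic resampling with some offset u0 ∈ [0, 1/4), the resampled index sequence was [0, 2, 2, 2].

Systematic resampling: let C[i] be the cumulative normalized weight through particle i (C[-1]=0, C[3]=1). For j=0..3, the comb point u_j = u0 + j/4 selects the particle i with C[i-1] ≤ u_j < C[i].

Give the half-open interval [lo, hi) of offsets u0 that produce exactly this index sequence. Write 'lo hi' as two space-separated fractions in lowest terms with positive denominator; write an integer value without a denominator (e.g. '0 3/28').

C = [2/9, 2/9, 1, 1]
j=0 picked index 0: u0 ∈ [0, 2/9)
j=1 picked index 2: u0 ∈ [-1/36, 3/4)
j=2 picked index 2: u0 ∈ [-5/18, 1/2)
j=3 picked index 2: u0 ∈ [-19/36, 1/4)
intersection: [0, 2/9)

0 2/9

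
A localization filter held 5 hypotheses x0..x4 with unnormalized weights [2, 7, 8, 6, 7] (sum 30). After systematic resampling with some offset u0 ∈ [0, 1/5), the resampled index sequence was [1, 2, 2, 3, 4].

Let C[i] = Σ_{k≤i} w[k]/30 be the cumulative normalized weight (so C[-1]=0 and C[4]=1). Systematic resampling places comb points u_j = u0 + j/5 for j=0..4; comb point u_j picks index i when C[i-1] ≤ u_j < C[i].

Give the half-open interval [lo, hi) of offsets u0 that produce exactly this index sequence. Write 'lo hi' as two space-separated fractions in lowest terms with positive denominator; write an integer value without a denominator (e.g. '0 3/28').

1/10 1/6

C = [1/15, 3/10, 17/30, 23/30, 1]
j=0 picked index 1: u0 ∈ [1/15, 3/10)
j=1 picked index 2: u0 ∈ [1/10, 11/30)
j=2 picked index 2: u0 ∈ [-1/10, 1/6)
j=3 picked index 3: u0 ∈ [-1/30, 1/6)
j=4 picked index 4: u0 ∈ [-1/30, 1/5)
intersection: [1/10, 1/6)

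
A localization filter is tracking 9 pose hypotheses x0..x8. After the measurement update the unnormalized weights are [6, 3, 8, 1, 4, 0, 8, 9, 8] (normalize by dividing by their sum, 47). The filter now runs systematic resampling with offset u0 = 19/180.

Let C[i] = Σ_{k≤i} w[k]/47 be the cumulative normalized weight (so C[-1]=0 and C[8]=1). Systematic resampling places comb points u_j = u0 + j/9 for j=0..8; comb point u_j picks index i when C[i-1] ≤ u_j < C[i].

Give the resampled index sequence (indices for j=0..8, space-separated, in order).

0 2 2 4 6 7 7 8 8

C = [6/47, 9/47, 17/47, 18/47, 22/47, 22/47, 30/47, 39/47, 1]
j=0: u_0=19/180 ∈ [0, 6/47) → index 0
j=1: u_1=13/60 ∈ [9/47, 17/47) → index 2
j=2: u_2=59/180 ∈ [9/47, 17/47) → index 2
j=3: u_3=79/180 ∈ [18/47, 22/47) → index 4
j=4: u_4=11/20 ∈ [22/47, 30/47) → index 6
j=5: u_5=119/180 ∈ [30/47, 39/47) → index 7
j=6: u_6=139/180 ∈ [30/47, 39/47) → index 7
j=7: u_7=53/60 ∈ [39/47, 1) → index 8
j=8: u_8=179/180 ∈ [39/47, 1) → index 8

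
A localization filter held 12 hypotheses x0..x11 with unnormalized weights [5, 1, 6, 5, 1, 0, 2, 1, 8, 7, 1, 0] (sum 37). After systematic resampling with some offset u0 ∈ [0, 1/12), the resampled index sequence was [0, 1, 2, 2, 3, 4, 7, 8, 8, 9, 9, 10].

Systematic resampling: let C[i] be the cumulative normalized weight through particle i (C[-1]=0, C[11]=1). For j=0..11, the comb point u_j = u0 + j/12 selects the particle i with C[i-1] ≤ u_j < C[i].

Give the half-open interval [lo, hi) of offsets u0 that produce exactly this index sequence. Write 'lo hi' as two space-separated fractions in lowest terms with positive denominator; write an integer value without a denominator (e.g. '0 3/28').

25/444 5/74

C = [5/37, 6/37, 12/37, 17/37, 18/37, 18/37, 20/37, 21/37, 29/37, 36/37, 1, 1]
j=0 picked index 0: u0 ∈ [0, 5/37)
j=1 picked index 1: u0 ∈ [23/444, 35/444)
j=2 picked index 2: u0 ∈ [-1/222, 35/222)
j=3 picked index 2: u0 ∈ [-13/148, 11/148)
j=4 picked index 3: u0 ∈ [-1/111, 14/111)
j=5 picked index 4: u0 ∈ [19/444, 31/444)
j=6 picked index 7: u0 ∈ [3/74, 5/74)
j=7 picked index 8: u0 ∈ [-7/444, 89/444)
j=8 picked index 8: u0 ∈ [-11/111, 13/111)
j=9 picked index 9: u0 ∈ [5/148, 33/148)
j=10 picked index 9: u0 ∈ [-11/222, 31/222)
j=11 picked index 10: u0 ∈ [25/444, 1/12)
intersection: [25/444, 5/74)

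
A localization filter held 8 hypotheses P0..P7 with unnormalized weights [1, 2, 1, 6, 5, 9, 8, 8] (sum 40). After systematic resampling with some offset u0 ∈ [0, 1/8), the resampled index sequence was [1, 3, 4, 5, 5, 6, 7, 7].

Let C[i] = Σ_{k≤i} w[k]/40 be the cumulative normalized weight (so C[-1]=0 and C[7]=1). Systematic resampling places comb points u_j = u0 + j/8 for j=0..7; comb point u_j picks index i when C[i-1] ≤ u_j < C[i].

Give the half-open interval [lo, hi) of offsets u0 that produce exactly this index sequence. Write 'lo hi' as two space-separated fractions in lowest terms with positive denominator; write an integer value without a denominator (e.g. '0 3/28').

1/20 3/40

C = [1/40, 3/40, 1/10, 1/4, 3/8, 3/5, 4/5, 1]
j=0 picked index 1: u0 ∈ [1/40, 3/40)
j=1 picked index 3: u0 ∈ [-1/40, 1/8)
j=2 picked index 4: u0 ∈ [0, 1/8)
j=3 picked index 5: u0 ∈ [0, 9/40)
j=4 picked index 5: u0 ∈ [-1/8, 1/10)
j=5 picked index 6: u0 ∈ [-1/40, 7/40)
j=6 picked index 7: u0 ∈ [1/20, 1/4)
j=7 picked index 7: u0 ∈ [-3/40, 1/8)
intersection: [1/20, 3/40)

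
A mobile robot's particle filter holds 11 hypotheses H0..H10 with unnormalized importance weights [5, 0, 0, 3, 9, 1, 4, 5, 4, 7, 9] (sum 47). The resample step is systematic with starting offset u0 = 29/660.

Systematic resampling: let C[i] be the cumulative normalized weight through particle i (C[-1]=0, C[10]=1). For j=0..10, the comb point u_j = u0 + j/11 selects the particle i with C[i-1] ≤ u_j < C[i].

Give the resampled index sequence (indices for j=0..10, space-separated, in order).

C = [5/47, 5/47, 5/47, 8/47, 17/47, 18/47, 22/47, 27/47, 31/47, 38/47, 1]
j=0: u_0=29/660 ∈ [0, 5/47) → index 0
j=1: u_1=89/660 ∈ [5/47, 8/47) → index 3
j=2: u_2=149/660 ∈ [8/47, 17/47) → index 4
j=3: u_3=19/60 ∈ [8/47, 17/47) → index 4
j=4: u_4=269/660 ∈ [18/47, 22/47) → index 6
j=5: u_5=329/660 ∈ [22/47, 27/47) → index 7
j=6: u_6=389/660 ∈ [27/47, 31/47) → index 8
j=7: u_7=449/660 ∈ [31/47, 38/47) → index 9
j=8: u_8=509/660 ∈ [31/47, 38/47) → index 9
j=9: u_9=569/660 ∈ [38/47, 1) → index 10
j=10: u_10=629/660 ∈ [38/47, 1) → index 10

0 3 4 4 6 7 8 9 9 10 10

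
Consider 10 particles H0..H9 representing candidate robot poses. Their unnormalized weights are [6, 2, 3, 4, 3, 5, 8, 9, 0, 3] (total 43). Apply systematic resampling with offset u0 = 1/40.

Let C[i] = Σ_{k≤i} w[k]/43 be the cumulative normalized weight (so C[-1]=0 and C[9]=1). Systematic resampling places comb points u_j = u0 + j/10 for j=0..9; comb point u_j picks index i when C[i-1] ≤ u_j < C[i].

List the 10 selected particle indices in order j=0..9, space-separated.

0 0 2 3 5 5 6 7 7 7

C = [6/43, 8/43, 11/43, 15/43, 18/43, 23/43, 31/43, 40/43, 40/43, 1]
j=0: u_0=1/40 ∈ [0, 6/43) → index 0
j=1: u_1=1/8 ∈ [0, 6/43) → index 0
j=2: u_2=9/40 ∈ [8/43, 11/43) → index 2
j=3: u_3=13/40 ∈ [11/43, 15/43) → index 3
j=4: u_4=17/40 ∈ [18/43, 23/43) → index 5
j=5: u_5=21/40 ∈ [18/43, 23/43) → index 5
j=6: u_6=5/8 ∈ [23/43, 31/43) → index 6
j=7: u_7=29/40 ∈ [31/43, 40/43) → index 7
j=8: u_8=33/40 ∈ [31/43, 40/43) → index 7
j=9: u_9=37/40 ∈ [31/43, 40/43) → index 7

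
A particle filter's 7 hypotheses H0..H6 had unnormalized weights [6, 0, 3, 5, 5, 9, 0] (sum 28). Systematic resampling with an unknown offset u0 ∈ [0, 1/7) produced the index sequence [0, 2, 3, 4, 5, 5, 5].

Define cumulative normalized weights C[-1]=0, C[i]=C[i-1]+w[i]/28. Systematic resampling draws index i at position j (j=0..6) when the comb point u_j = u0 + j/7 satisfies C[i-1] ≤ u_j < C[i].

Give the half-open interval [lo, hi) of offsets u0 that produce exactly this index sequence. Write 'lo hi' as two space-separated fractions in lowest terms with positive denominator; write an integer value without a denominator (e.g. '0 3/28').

3/28 1/7

C = [3/14, 3/14, 9/28, 1/2, 19/28, 1, 1]
j=0 picked index 0: u0 ∈ [0, 3/14)
j=1 picked index 2: u0 ∈ [1/14, 5/28)
j=2 picked index 3: u0 ∈ [1/28, 3/14)
j=3 picked index 4: u0 ∈ [1/14, 1/4)
j=4 picked index 5: u0 ∈ [3/28, 3/7)
j=5 picked index 5: u0 ∈ [-1/28, 2/7)
j=6 picked index 5: u0 ∈ [-5/28, 1/7)
intersection: [3/28, 1/7)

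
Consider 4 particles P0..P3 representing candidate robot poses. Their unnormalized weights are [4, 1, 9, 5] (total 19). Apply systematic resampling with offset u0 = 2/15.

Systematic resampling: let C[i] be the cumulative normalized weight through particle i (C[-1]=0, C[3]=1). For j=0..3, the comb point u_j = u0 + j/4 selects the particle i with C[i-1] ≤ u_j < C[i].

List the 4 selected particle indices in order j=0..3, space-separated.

C = [4/19, 5/19, 14/19, 1]
j=0: u_0=2/15 ∈ [0, 4/19) → index 0
j=1: u_1=23/60 ∈ [5/19, 14/19) → index 2
j=2: u_2=19/30 ∈ [5/19, 14/19) → index 2
j=3: u_3=53/60 ∈ [14/19, 1) → index 3

0 2 2 3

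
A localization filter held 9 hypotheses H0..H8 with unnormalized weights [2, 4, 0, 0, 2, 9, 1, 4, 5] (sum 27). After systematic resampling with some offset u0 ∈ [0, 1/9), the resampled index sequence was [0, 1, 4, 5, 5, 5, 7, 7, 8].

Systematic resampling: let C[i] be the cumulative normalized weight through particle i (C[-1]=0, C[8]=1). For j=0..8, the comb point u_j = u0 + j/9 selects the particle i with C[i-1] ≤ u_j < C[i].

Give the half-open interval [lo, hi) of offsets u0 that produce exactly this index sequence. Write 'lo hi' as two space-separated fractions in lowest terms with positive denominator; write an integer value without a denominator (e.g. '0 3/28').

0 1/27

C = [2/27, 2/9, 2/9, 2/9, 8/27, 17/27, 2/3, 22/27, 1]
j=0 picked index 0: u0 ∈ [0, 2/27)
j=1 picked index 1: u0 ∈ [-1/27, 1/9)
j=2 picked index 4: u0 ∈ [0, 2/27)
j=3 picked index 5: u0 ∈ [-1/27, 8/27)
j=4 picked index 5: u0 ∈ [-4/27, 5/27)
j=5 picked index 5: u0 ∈ [-7/27, 2/27)
j=6 picked index 7: u0 ∈ [0, 4/27)
j=7 picked index 7: u0 ∈ [-1/9, 1/27)
j=8 picked index 8: u0 ∈ [-2/27, 1/9)
intersection: [0, 1/27)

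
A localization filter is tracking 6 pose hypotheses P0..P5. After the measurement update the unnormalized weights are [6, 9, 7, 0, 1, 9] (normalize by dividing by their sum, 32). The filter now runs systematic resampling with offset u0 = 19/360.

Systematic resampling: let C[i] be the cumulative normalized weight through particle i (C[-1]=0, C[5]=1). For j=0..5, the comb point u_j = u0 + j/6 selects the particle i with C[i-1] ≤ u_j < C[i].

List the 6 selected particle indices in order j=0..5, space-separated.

0 1 1 2 5 5

C = [3/16, 15/32, 11/16, 11/16, 23/32, 1]
j=0: u_0=19/360 ∈ [0, 3/16) → index 0
j=1: u_1=79/360 ∈ [3/16, 15/32) → index 1
j=2: u_2=139/360 ∈ [3/16, 15/32) → index 1
j=3: u_3=199/360 ∈ [15/32, 11/16) → index 2
j=4: u_4=259/360 ∈ [23/32, 1) → index 5
j=5: u_5=319/360 ∈ [23/32, 1) → index 5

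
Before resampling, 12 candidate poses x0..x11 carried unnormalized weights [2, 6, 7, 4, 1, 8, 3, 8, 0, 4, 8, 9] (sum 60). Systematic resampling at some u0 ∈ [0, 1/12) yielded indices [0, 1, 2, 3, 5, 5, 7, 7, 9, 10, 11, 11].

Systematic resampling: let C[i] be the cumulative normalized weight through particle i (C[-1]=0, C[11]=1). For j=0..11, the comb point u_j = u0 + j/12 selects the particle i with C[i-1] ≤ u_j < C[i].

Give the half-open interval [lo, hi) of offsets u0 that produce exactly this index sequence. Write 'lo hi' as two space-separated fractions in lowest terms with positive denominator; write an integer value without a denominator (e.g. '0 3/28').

C = [1/30, 2/15, 1/4, 19/60, 1/3, 7/15, 31/60, 13/20, 13/20, 43/60, 17/20, 1]
j=0 picked index 0: u0 ∈ [0, 1/30)
j=1 picked index 1: u0 ∈ [-1/20, 1/20)
j=2 picked index 2: u0 ∈ [-1/30, 1/12)
j=3 picked index 3: u0 ∈ [0, 1/15)
j=4 picked index 5: u0 ∈ [0, 2/15)
j=5 picked index 5: u0 ∈ [-1/12, 1/20)
j=6 picked index 7: u0 ∈ [1/60, 3/20)
j=7 picked index 7: u0 ∈ [-1/15, 1/15)
j=8 picked index 9: u0 ∈ [-1/60, 1/20)
j=9 picked index 10: u0 ∈ [-1/30, 1/10)
j=10 picked index 11: u0 ∈ [1/60, 1/6)
j=11 picked index 11: u0 ∈ [-1/15, 1/12)
intersection: [1/60, 1/30)

1/60 1/30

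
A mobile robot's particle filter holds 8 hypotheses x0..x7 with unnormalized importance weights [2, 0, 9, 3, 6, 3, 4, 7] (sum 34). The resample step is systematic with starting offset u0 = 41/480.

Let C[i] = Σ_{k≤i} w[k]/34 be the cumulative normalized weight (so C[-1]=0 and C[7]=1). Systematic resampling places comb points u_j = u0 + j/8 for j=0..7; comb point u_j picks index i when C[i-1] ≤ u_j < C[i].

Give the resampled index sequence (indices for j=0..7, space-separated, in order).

C = [1/17, 1/17, 11/34, 7/17, 10/17, 23/34, 27/34, 1]
j=0: u_0=41/480 ∈ [1/17, 11/34) → index 2
j=1: u_1=101/480 ∈ [1/17, 11/34) → index 2
j=2: u_2=161/480 ∈ [11/34, 7/17) → index 3
j=3: u_3=221/480 ∈ [7/17, 10/17) → index 4
j=4: u_4=281/480 ∈ [7/17, 10/17) → index 4
j=5: u_5=341/480 ∈ [23/34, 27/34) → index 6
j=6: u_6=401/480 ∈ [27/34, 1) → index 7
j=7: u_7=461/480 ∈ [27/34, 1) → index 7

2 2 3 4 4 6 7 7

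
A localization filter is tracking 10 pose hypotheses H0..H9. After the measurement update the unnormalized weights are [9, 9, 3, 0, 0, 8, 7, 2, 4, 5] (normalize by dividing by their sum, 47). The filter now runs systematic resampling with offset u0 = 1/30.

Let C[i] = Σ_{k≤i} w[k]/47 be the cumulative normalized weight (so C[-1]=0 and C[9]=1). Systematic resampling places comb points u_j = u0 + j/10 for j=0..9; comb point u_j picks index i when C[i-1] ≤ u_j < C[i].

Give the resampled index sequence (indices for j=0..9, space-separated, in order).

0 0 1 1 2 5 6 6 8 9

C = [9/47, 18/47, 21/47, 21/47, 21/47, 29/47, 36/47, 38/47, 42/47, 1]
j=0: u_0=1/30 ∈ [0, 9/47) → index 0
j=1: u_1=2/15 ∈ [0, 9/47) → index 0
j=2: u_2=7/30 ∈ [9/47, 18/47) → index 1
j=3: u_3=1/3 ∈ [9/47, 18/47) → index 1
j=4: u_4=13/30 ∈ [18/47, 21/47) → index 2
j=5: u_5=8/15 ∈ [21/47, 29/47) → index 5
j=6: u_6=19/30 ∈ [29/47, 36/47) → index 6
j=7: u_7=11/15 ∈ [29/47, 36/47) → index 6
j=8: u_8=5/6 ∈ [38/47, 42/47) → index 8
j=9: u_9=14/15 ∈ [42/47, 1) → index 9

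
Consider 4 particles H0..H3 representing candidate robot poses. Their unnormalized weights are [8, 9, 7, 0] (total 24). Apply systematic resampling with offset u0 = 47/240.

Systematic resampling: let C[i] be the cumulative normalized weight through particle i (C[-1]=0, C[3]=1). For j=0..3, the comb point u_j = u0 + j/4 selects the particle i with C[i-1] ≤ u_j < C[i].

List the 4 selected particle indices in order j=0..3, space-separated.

C = [1/3, 17/24, 1, 1]
j=0: u_0=47/240 ∈ [0, 1/3) → index 0
j=1: u_1=107/240 ∈ [1/3, 17/24) → index 1
j=2: u_2=167/240 ∈ [1/3, 17/24) → index 1
j=3: u_3=227/240 ∈ [17/24, 1) → index 2

0 1 1 2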